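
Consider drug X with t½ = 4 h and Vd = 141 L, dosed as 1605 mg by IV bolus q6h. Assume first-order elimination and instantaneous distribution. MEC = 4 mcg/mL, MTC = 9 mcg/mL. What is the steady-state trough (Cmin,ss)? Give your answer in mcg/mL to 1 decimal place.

τ/t½ = 6/4 ≈ 1.5, so fraction remaining f = (1/2)^(6/4) ≈ 0.3536.
Each bolus raises the concentration by D/Vd = 1605/141 ≈ 11.383 mcg/mL.
Steady-state trough Cmin,ss = C₀·f/(1−f) ≈ 11.383 × 0.3536/0.6464 ≈ 6.227 mcg/mL.
Trough 6.2 mcg/mL vs MEC 4 mcg/mL: adequate.

6.2 mcg/mL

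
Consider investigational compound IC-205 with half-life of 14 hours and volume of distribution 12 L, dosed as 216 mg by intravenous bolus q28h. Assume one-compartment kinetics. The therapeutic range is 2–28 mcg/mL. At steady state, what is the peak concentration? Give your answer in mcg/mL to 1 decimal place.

24.0 mcg/mL

The dosing interval is 2 half-lives, so f = 2^(−2) = 0.25.
Accumulation ratio R = 1/(1 − f) = 1/0.75 = 4/3.
Single-dose peak C₀ = D/Vd = 216/12 = 18 mcg/mL.
Steady-state peak Cmax,ss = C₀·R = 18 × 4/3 ≈ 24.000 mcg/mL.
Peak 24.0 mcg/mL vs MTC 28 mcg/mL: below toxic threshold.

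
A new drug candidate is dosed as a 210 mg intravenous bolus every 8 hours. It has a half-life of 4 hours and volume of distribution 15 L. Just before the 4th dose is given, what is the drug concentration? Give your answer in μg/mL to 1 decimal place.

4.6 μg/mL

f = (1/2)^(τ/t½) = (1/2)^(8/4) ≈ 0.2500.
C₀ = D/Vd = 210/15 ≈ 14.000 μg/mL.
Before the 4th dose, 3 doses have been given. Superposition: Cmin = C₀·(f + f² + … + f^3).
≈ 14.000 × (0.2500 + 0.0625 + 0.0156) ≈ 14.000 × 0.3281 ≈ 4.593 μg/mL.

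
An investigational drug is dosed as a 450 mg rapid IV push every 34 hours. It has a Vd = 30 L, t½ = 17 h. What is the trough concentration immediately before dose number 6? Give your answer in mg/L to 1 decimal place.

5.0 mg/L

f = (1/2)^(τ/t½) = (1/2)^(34/17) ≈ 0.2500.
C₀ = D/Vd = 450/30 ≈ 15.000 mg/L.
Before the 6th dose, 5 doses have been given. Superposition: Cmin = C₀·(f + f² + … + f^5).
≈ 15.000 × (0.2500 + 0.0625 + 0.0156 + 0.0039 + 0.0010) ≈ 15.000 × 0.3330 ≈ 4.995 mg/L.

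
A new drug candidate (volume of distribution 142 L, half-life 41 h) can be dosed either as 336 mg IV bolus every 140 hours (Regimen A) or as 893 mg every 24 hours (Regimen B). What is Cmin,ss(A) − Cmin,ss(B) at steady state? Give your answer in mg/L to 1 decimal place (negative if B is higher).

-12.3 mg/L

Regimen A: f = (1/2)^(140/41) ≈ 0.0938; Cmin,ss = (336/142)·f/(1−f) ≈ 0.245 mg/L.
Regimen B: f = (1/2)^(24/41) ≈ 0.6665; Cmin,ss = (893/142)·f/(1−f) ≈ 12.568 mg/L.
Difference ≈ 0.245 − 12.568 ≈ -12.323 mg/L.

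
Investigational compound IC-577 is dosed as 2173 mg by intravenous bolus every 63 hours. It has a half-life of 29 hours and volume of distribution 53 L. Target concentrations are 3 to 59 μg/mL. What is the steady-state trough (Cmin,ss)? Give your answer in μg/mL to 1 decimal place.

11.7 μg/mL

Over one 63-h interval, 63/29 ≈ 2.1724 half-lives elapse, leaving f ≈ 0.2218 of each dose.
Each bolus raises the concentration by D/Vd = 2173/53 ≈ 41.000 μg/mL.
Steady-state trough Cmin,ss = C₀·f/(1−f) ≈ 41.000 × 0.2218/0.7782 ≈ 11.686 μg/mL.
Trough 11.7 μg/mL vs MEC 3 μg/mL: adequate.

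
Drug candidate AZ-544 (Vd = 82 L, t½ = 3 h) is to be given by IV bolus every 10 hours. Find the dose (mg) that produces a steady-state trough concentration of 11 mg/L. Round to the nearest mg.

8190 mg

τ/t½ = 10/3 ≈ 3.3333, so f = (1/2)^(10/3) ≈ 0.099213.
Cmin,ss = (D/Vd)·f/(1−f), so D = Cmin,ss·Vd·(1−f)/f.
D = 11 × 82 × (1−f)/f ≈ 11 × 82 × 9.07932 ≈ 8189.55 mg.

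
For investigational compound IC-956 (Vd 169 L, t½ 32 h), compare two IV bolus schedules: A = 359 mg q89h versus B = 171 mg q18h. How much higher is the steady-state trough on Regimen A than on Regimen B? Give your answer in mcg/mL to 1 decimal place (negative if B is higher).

Regimen A: f = (1/2)^(89/32) ≈ 0.1455; Cmin,ss = (359/169)·f/(1−f) ≈ 0.362 mcg/mL.
Regimen B: f = (1/2)^(18/32) ≈ 0.6771; Cmin,ss = (171/169)·f/(1−f) ≈ 2.122 mcg/mL.
Difference ≈ 0.362 − 2.122 ≈ -1.760 mcg/mL.

-1.8 mcg/mL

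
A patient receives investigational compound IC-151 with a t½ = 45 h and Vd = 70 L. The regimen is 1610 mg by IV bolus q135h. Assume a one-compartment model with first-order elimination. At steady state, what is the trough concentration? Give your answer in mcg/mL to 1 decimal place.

The dosing interval is 3 half-lives, so f = 2^(−3) = 0.125.
Accumulation ratio R = 1/(1 − f) = 1/0.875 = 8/7.
Single-dose peak C₀ = D/Vd = 1610/70 = 23 mcg/mL.
Steady-state peak Cmax,ss = C₀·R = 23 × 8/7 ≈ 26.286 mcg/mL.
Steady-state trough Cmin,ss = Cmax,ss·f ≈ 26.286 × 0.125 ≈ 3.286 mcg/mL.

3.3 mcg/mL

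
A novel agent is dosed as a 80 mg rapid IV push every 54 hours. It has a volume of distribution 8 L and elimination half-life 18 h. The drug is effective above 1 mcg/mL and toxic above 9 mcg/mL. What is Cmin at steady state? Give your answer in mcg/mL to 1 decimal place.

1.4 mcg/mL

τ = 54 h = 3 half-lives, so f = (1/2)^3 = 0.125.
At steady state, R = 1/(1 − 0.125) = 8/7.
Single-dose peak C₀ = D/Vd = 80/8 = 10 mcg/mL.
Steady-state peak Cmax,ss = C₀·R = 10 × 8/7 ≈ 11.429 mcg/mL.
Steady-state trough Cmin,ss = Cmax,ss·f ≈ 11.429 × 0.125 ≈ 1.429 mcg/mL.
Trough 1.4 mcg/mL vs MEC 1 mcg/mL: adequate.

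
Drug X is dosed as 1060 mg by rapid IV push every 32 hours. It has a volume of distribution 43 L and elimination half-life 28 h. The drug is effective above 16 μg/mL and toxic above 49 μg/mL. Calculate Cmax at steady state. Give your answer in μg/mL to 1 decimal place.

45.1 μg/mL

k = ln2/t½ = ln2/28 ≈ 0.024755 h⁻¹; fraction remaining f = e^(−kτ) = e^(−0.024755×32) ≈ 0.4529.
At steady state, accumulation factor R = 1/(1 − e^(−kτ)) ≈ 1.8278.
Single-dose peak C₀ = D/Vd = 1060/43 ≈ 24.651 μg/mL.
Steady-state peak Cmax,ss = C₀·R ≈ 24.651 × 1.8278 ≈ 45.057 μg/mL.
Peak 45.1 μg/mL vs MTC 49 μg/mL: below toxic threshold.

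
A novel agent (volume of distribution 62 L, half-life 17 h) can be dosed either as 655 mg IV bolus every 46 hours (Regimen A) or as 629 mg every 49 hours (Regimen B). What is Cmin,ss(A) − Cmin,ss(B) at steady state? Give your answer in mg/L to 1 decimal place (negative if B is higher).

0.3 mg/L

Regimen A: f = (1/2)^(46/17) ≈ 0.1533; Cmin,ss = (655/62)·f/(1−f) ≈ 1.913 mg/L.
Regimen B: f = (1/2)^(49/17) ≈ 0.1356; Cmin,ss = (629/62)·f/(1−f) ≈ 1.591 mg/L.
Difference ≈ 1.913 − 1.591 ≈ 0.322 mg/L.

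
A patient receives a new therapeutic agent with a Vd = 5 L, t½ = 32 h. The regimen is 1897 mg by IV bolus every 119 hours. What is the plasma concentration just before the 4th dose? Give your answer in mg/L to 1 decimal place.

31.2 mg/L

f = (1/2)^(τ/t½) = (1/2)^(119/32) ≈ 0.0760.
C₀ = D/Vd = 1897/5 ≈ 379.400 mg/L.
Before the 4th dose, 3 doses have been given. Superposition: Cmin = C₀·(f + f² + … + f^3).
≈ 379.400 × (0.0760 + 0.0058 + 0.0004) ≈ 379.400 × 0.0822 ≈ 31.187 mg/L.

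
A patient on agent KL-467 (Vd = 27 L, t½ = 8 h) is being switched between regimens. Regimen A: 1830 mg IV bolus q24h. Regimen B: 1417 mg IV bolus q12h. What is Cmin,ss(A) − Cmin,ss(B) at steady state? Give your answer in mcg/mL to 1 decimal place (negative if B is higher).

Regimen A: f = (1/2)^(24/8) ≈ 0.1250; Cmin,ss = (1830/27)·f/(1−f) ≈ 9.683 mcg/mL.
Regimen B: f = (1/2)^(12/8) ≈ 0.3536; Cmin,ss = (1417/27)·f/(1−f) ≈ 28.709 mcg/mL.
Difference ≈ 9.683 − 28.709 ≈ -19.026 mcg/mL.

-19.0 mcg/mL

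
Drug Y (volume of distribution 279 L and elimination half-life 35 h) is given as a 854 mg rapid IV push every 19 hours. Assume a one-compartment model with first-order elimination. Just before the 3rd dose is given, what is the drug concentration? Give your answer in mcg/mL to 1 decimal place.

f = (1/2)^(τ/t½) = (1/2)^(19/35) ≈ 0.6864.
C₀ = D/Vd = 854/279 ≈ 3.061 mcg/mL.
Before the 3rd dose, 2 doses have been given. Superposition: Cmin = C₀·(f + f²).
≈ 3.061 × (0.6864 + 0.4711) ≈ 3.061 × 1.1575 ≈ 3.543 mcg/mL.

3.5 mcg/mL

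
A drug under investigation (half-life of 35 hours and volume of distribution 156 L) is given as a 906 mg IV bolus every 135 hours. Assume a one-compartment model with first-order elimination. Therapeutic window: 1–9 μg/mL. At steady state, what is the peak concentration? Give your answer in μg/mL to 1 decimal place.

6.2 μg/mL

Over one 135-h interval, 135/35 ≈ 3.8571 half-lives elapse, leaving f ≈ 0.0690 of each dose.
Accumulation ratio R = 1/(1 − f) ≈ 1/0.9310 ≈ 1.0741.
Each bolus raises the concentration by D/Vd = 906/156 ≈ 5.808 μg/mL.
Steady-state peak Cmax,ss = C₀·R ≈ 5.808 × 1.0741 ≈ 6.238 μg/mL.
Peak 6.2 μg/mL vs MTC 9 μg/mL: below toxic threshold.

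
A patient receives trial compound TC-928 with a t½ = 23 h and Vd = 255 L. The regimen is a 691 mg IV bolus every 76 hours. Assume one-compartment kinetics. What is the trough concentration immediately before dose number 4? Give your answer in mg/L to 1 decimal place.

f = (1/2)^(τ/t½) = (1/2)^(76/23) ≈ 0.1012.
C₀ = D/Vd = 691/255 ≈ 2.710 mg/L.
Before the 4th dose, 3 doses have been given. Superposition: Cmin = C₀·(f + f² + … + f^3).
≈ 2.710 × (0.1012 + 0.0102 + 0.0010) ≈ 2.710 × 0.1124 ≈ 0.305 mg/L.

0.3 mg/L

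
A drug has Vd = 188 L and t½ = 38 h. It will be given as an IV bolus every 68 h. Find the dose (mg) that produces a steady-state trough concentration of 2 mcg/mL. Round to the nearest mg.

924 mg

τ/t½ = 68/38 ≈ 1.7895, so f = (1/2)^(68/38) ≈ 0.289278.
Cmin,ss = (D/Vd)·f/(1−f), so D = Cmin,ss·Vd·(1−f)/f.
D = 2 × 188 × (1−f)/f ≈ 2 × 188 × 2.45688 ≈ 923.79 mg.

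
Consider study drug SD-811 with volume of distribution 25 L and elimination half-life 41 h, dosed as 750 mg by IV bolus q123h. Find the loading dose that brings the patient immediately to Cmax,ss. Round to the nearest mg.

857 mg

f = (1/2)^(123/41) ≈ 0.125000; accumulation ratio R = 1/(1−f) ≈ 1.14286.
Loading dose to hit Cmax,ss on first dose: D_load = D_maint·R ≈ 750 × 1.14286 ≈ 857.14 mg.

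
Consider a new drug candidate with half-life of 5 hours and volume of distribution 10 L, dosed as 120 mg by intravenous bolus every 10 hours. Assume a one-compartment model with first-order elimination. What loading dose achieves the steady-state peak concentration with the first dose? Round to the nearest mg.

f = (1/2)^(10/5) ≈ 0.250000; accumulation ratio R = 1/(1−f) ≈ 1.33333.
Loading dose to hit Cmax,ss on first dose: D_load = D_maint·R ≈ 120 × 1.33333 ≈ 160.00 mg.

160 mg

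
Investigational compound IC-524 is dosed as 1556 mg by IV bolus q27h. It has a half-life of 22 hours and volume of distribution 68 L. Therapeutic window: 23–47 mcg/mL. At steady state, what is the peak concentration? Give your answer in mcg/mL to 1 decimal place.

Over one 27-h interval, 27/22 ≈ 1.2273 half-lives elapse, leaving f ≈ 0.4271 of each dose.
Accumulation ratio R = 1/(1 − f) ≈ 1/0.5729 ≈ 1.7455.
Single-dose peak C₀ = D/Vd = 1556/68 ≈ 22.882 mcg/mL.
Steady-state peak Cmax,ss = C₀·R ≈ 22.882 × 1.7455 ≈ 39.941 mcg/mL.
Peak 39.9 mcg/mL vs MTC 47 mcg/mL: below toxic threshold.

39.9 mcg/mL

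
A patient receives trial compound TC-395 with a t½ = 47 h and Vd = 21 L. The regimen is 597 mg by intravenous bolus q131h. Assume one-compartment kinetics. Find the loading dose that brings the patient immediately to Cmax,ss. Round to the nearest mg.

698 mg

f = (1/2)^(131/47) ≈ 0.144863; accumulation ratio R = 1/(1−f) ≈ 1.16940.
Loading dose to hit Cmax,ss on first dose: D_load = D_maint·R ≈ 597 × 1.16940 ≈ 698.13 mg.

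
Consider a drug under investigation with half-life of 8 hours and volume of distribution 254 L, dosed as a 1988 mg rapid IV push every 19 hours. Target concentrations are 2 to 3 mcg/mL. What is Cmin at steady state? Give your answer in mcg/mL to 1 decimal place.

1.9 mcg/mL

k = ln2/t½ = ln2/8 ≈ 0.086643 h⁻¹; fraction remaining f = e^(−kτ) = e^(−0.086643×19) ≈ 0.1928.
Accumulation ratio R = 1/(1 − f) ≈ 1/0.8072 ≈ 1.2389.
Each bolus raises the concentration by D/Vd = 1988/254 ≈ 7.827 mcg/mL.
Steady-state peak Cmax,ss = C₀·R ≈ 7.827 × 1.2389 ≈ 9.697 mcg/mL.
Steady-state trough Cmin,ss = Cmax,ss·f ≈ 9.697 × 0.1928 ≈ 1.870 mcg/mL.
Trough 1.9 mcg/mL vs MEC 2 mcg/mL: subtherapeutic.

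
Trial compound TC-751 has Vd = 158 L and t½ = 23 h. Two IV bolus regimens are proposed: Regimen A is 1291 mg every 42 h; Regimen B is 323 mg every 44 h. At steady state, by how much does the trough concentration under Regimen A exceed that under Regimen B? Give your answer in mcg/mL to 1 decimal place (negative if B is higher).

2.5 mcg/mL

Regimen A: f = (1/2)^(42/23) ≈ 0.2820; Cmin,ss = (1291/158)·f/(1−f) ≈ 3.209 mcg/mL.
Regimen B: f = (1/2)^(44/23) ≈ 0.2655; Cmin,ss = (323/158)·f/(1−f) ≈ 0.739 mcg/mL.
Difference ≈ 3.209 − 0.739 ≈ 2.470 mcg/mL.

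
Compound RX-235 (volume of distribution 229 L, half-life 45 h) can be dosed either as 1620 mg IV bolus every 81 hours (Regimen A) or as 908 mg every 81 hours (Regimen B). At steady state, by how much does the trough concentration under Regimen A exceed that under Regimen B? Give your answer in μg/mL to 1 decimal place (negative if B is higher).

1.3 μg/mL

Regimen A: f = (1/2)^(81/45) ≈ 0.2872; Cmin,ss = (1620/229)·f/(1−f) ≈ 2.850 μg/mL.
Regimen B: f = (1/2)^(81/45) ≈ 0.2872; Cmin,ss = (908/229)·f/(1−f) ≈ 1.598 μg/mL.
Difference ≈ 2.850 − 1.598 ≈ 1.252 μg/mL.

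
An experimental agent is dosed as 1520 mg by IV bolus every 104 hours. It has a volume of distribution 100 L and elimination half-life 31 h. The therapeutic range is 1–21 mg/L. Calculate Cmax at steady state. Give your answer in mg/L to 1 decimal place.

Over one 104-h interval, 104/31 ≈ 3.3548 half-lives elapse, leaving f ≈ 0.0977 of each dose.
At steady state, accumulation factor R = 1/(1 − e^(−kτ)) ≈ 1.1083.
Single-dose peak C₀ = D/Vd = 1520/100 ≈ 15.200 mg/L.
Cmax,ss = C₀/(1 − f) ≈ 15.200/0.9023 ≈ 16.846 mg/L.
Peak 16.8 mg/L vs MTC 21 mg/L: below toxic threshold.

16.8 mg/L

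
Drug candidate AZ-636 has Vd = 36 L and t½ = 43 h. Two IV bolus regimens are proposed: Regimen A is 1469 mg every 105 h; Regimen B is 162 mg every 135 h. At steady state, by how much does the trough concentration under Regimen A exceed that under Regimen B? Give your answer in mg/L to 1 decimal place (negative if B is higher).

Regimen A: f = (1/2)^(105/43) ≈ 0.1840; Cmin,ss = (1469/36)·f/(1−f) ≈ 9.201 mg/L.
Regimen B: f = (1/2)^(135/43) ≈ 0.1135; Cmin,ss = (162/36)·f/(1−f) ≈ 0.576 mg/L.
Difference ≈ 9.201 − 0.576 ≈ 8.625 mg/L.

8.6 mg/L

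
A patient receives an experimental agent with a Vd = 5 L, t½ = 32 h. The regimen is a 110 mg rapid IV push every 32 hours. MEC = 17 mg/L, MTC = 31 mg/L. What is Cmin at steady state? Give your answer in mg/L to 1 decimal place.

22.0 mg/L

The dosing interval is 1 half-life, so f = 2^(−1) = 0.5.
Accumulation ratio R = 1/(1 − f) = 1/0.5 = 2/1.
Single-dose peak C₀ = D/Vd = 110/5 = 22 mg/L.
Steady-state peak Cmax,ss = C₀·R = 22 × 2/1 ≈ 44.000 mg/L.
Steady-state trough Cmin,ss = Cmax,ss·f ≈ 44.000 × 0.5 ≈ 22.000 mg/L.
Trough 22.0 mg/L vs MEC 17 mg/L: adequate.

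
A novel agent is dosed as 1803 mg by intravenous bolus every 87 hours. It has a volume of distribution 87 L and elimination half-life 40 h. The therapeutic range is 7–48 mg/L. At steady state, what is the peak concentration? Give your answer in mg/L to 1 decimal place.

26.6 mg/L

Over one 87-h interval, 87/40 ≈ 2.175 half-lives elapse, leaving f ≈ 0.2214 of each dose.
Accumulation ratio R = 1/(1 − f) ≈ 1/0.7786 ≈ 1.2844.
Each bolus raises the concentration by D/Vd = 1803/87 ≈ 20.724 mg/L.
Cmax,ss = C₀/(1 − f) ≈ 20.724/0.7786 ≈ 26.617 mg/L.
Peak 26.6 mg/L vs MTC 48 mg/L: below toxic threshold.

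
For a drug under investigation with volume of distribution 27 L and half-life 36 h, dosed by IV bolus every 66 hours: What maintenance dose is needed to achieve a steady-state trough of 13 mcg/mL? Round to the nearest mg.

τ/t½ = 66/36 ≈ 1.8333, so f = (1/2)^(66/36) ≈ 0.280616.
Cmin,ss = (D/Vd)·f/(1−f), so D = Cmin,ss·Vd·(1−f)/f.
D = 13 × 27 × (1−f)/f ≈ 13 × 27 × 2.56359 ≈ 899.82 mg.

900 mg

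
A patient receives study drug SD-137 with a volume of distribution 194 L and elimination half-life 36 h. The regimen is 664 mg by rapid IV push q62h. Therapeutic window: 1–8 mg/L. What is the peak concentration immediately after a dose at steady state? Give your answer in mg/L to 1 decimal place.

4.9 mg/L

Over one 62-h interval, 62/36 ≈ 1.7222 half-lives elapse, leaving f ≈ 0.3031 of each dose.
Accumulation ratio R = 1/(1 − f) ≈ 1/0.6969 ≈ 1.4349.
Single-dose peak C₀ = D/Vd = 664/194 ≈ 3.423 mg/L.
Cmax,ss = C₀/(1 − f) ≈ 3.423/0.6969 ≈ 4.912 mg/L.
Peak 4.9 mg/L vs MTC 8 mg/L: below toxic threshold.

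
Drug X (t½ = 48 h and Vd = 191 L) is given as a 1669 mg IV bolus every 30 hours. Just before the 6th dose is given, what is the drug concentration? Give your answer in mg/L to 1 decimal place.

14.3 mg/L

f = (1/2)^(τ/t½) = (1/2)^(30/48) ≈ 0.6484.
C₀ = D/Vd = 1669/191 ≈ 8.738 mg/L.
Before the 6th dose, 5 doses have been given. Superposition: Cmin = C₀·(f + f² + … + f^5).
≈ 8.738 × (0.6484 + 0.4204 + 0.2726 + 0.1768 + 0.1146) ≈ 8.738 × 1.6328 ≈ 14.267 mg/L.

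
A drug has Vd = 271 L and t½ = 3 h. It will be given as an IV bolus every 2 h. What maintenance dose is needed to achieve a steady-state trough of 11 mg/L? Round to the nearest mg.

1751 mg

τ/t½ = 2/3 ≈ 0.66667, so f = (1/2)^(2/3) ≈ 0.629961.
Cmin,ss = (D/Vd)·f/(1−f), so D = Cmin,ss·Vd·(1−f)/f.
D = 11 × 271 × (1−f)/f ≈ 11 × 271 × 0.58740 ≈ 1751.04 mg.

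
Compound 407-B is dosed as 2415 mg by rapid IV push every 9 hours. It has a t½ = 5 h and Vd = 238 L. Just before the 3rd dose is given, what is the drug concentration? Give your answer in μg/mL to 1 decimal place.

f = (1/2)^(τ/t½) = (1/2)^(9/5) ≈ 0.2872.
C₀ = D/Vd = 2415/238 ≈ 10.147 μg/mL.
Before the 3rd dose, 2 doses have been given. Superposition: Cmin = C₀·(f + f²).
≈ 10.147 × (0.2872 + 0.0825) ≈ 10.147 × 0.3697 ≈ 3.751 μg/mL.

3.8 μg/mL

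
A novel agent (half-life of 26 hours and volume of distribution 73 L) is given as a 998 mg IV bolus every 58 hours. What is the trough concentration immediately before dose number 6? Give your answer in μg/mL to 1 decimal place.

f = (1/2)^(τ/t½) = (1/2)^(58/26) ≈ 0.2130.
C₀ = D/Vd = 998/73 ≈ 13.671 μg/mL.
Before the 6th dose, 5 doses have been given. Superposition: Cmin = C₀·(f + f² + … + f^5).
≈ 13.671 × (0.2130 + 0.0454 + 0.0097 + 0.0021 + 0.0004) ≈ 13.671 × 0.2706 ≈ 3.699 μg/mL.

3.7 μg/mL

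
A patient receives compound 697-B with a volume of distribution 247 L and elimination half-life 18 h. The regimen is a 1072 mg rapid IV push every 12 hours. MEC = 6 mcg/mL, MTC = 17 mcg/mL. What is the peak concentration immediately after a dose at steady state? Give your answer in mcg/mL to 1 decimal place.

τ/t½ = 12/18 ≈ 0.66667, so fraction remaining f = (1/2)^(12/18) ≈ 0.6300.
Accumulation ratio R = 1/(1 − f) ≈ 1/0.3700 ≈ 2.7027.
Each bolus raises the concentration by D/Vd = 1072/247 ≈ 4.340 mcg/mL.
Steady-state peak Cmax,ss = C₀·R ≈ 4.340 × 2.7027 ≈ 11.730 mcg/mL.
Peak 11.7 mcg/mL vs MTC 17 mcg/mL: below toxic threshold.

11.7 mcg/mL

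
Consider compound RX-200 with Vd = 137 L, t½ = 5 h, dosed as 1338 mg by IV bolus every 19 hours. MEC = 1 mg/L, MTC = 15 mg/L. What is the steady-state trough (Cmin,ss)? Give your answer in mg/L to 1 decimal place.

k = ln2/t½ = ln2/5 ≈ 0.138629 h⁻¹; fraction remaining f = e^(−kτ) = e^(−0.138629×19) ≈ 0.0718.
Accumulation ratio R = 1/(1 − f) ≈ 1/0.9282 ≈ 1.0774.
Single-dose peak C₀ = D/Vd = 1338/137 ≈ 9.766 mg/L.
Cmax,ss = C₀/(1 − f) ≈ 9.766/0.9282 ≈ 10.521 mg/L.
Steady-state trough Cmin,ss = Cmax,ss·f ≈ 10.521 × 0.0718 ≈ 0.755 mg/L.
Trough 0.8 mg/L vs MEC 1 mg/L: subtherapeutic.

0.8 mg/L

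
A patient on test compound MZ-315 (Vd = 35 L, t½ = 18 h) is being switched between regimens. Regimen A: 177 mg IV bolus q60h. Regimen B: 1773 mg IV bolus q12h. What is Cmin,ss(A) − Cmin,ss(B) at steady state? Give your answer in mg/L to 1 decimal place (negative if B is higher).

-85.7 mg/L

Regimen A: f = (1/2)^(60/18) ≈ 0.0992; Cmin,ss = (177/35)·f/(1−f) ≈ 0.557 mg/L.
Regimen B: f = (1/2)^(12/18) ≈ 0.6300; Cmin,ss = (1773/35)·f/(1−f) ≈ 86.254 mg/L.
Difference ≈ 0.557 − 86.254 ≈ -85.697 mg/L.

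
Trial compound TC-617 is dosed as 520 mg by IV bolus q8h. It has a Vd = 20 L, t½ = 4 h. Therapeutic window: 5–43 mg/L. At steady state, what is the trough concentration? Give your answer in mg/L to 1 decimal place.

The dosing interval is 2 half-lives, so f = 2^(−2) = 0.25.
At steady state, R = 1/(1 − 0.25) = 4/3.
Single-dose peak C₀ = D/Vd = 520/20 = 26 mg/L.
Steady-state peak Cmax,ss = C₀·R = 26 × 4/3 ≈ 34.667 mg/L.
Steady-state trough Cmin,ss = Cmax,ss·f ≈ 34.667 × 0.25 ≈ 8.667 mg/L.
Trough 8.7 mg/L vs MEC 5 mg/L: adequate.

8.7 mg/L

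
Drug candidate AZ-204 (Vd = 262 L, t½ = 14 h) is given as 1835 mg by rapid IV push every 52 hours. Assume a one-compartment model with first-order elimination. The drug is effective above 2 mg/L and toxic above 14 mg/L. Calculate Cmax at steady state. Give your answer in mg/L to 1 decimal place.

7.6 mg/L

k = ln2/t½ = ln2/14 ≈ 0.049511 h⁻¹; fraction remaining f = e^(−kτ) = e^(−0.049511×52) ≈ 0.0762.
Accumulation ratio R = 1/(1 − f) ≈ 1/0.9238 ≈ 1.0825.
Each bolus raises the concentration by D/Vd = 1835/262 ≈ 7.004 mg/L.
Steady-state peak Cmax,ss = C₀·R ≈ 7.004 × 1.0825 ≈ 7.582 mg/L.
Peak 7.6 mg/L vs MTC 14 mg/L: below toxic threshold.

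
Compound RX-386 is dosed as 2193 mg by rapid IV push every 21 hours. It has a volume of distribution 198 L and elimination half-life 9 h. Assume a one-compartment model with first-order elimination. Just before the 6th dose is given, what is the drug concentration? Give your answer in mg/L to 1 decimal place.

f = (1/2)^(τ/t½) = (1/2)^(21/9) ≈ 0.1984.
C₀ = D/Vd = 2193/198 ≈ 11.076 mg/L.
Before the 6th dose, 5 doses have been given. Superposition: Cmin = C₀·(f + f² + … + f^5).
≈ 11.076 × (0.1984 + 0.0394 + 0.0078 + 0.0015 + 0.0003) ≈ 11.076 × 0.2474 ≈ 2.740 mg/L.

2.7 mg/L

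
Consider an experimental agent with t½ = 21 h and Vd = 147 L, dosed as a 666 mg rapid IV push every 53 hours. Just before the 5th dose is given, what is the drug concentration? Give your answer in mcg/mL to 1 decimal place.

f = (1/2)^(τ/t½) = (1/2)^(53/21) ≈ 0.1739.
C₀ = D/Vd = 666/147 ≈ 4.531 mcg/mL.
Before the 5th dose, 4 doses have been given. Superposition: Cmin = C₀·(f + f² + … + f^4).
≈ 4.531 × (0.1739 + 0.0302 + 0.0053 + 0.0009) ≈ 4.531 × 0.2103 ≈ 0.953 mcg/mL.

1.0 mcg/mL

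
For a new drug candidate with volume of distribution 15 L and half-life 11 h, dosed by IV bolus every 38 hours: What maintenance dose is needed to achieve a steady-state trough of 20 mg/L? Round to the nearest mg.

τ/t½ = 38/11 ≈ 3.4545, so f = (1/2)^(38/11) ≈ 0.091218.
Cmin,ss = (D/Vd)·f/(1−f), so D = Cmin,ss·Vd·(1−f)/f.
D = 20 × 15 × (1−f)/f ≈ 20 × 15 × 9.96275 ≈ 2988.82 mg.

2989 mg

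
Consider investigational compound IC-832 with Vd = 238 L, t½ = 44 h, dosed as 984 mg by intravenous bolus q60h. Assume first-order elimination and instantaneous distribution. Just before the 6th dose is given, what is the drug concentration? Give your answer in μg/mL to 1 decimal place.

2.6 μg/mL

f = (1/2)^(τ/t½) = (1/2)^(60/44) ≈ 0.3886.
C₀ = D/Vd = 984/238 ≈ 4.134 μg/mL.
Before the 6th dose, 5 doses have been given. Superposition: Cmin = C₀·(f + f² + … + f^5).
≈ 4.134 × (0.3886 + 0.1510 + 0.0587 + 0.0228 + 0.0089) ≈ 4.134 × 0.6300 ≈ 2.604 μg/mL.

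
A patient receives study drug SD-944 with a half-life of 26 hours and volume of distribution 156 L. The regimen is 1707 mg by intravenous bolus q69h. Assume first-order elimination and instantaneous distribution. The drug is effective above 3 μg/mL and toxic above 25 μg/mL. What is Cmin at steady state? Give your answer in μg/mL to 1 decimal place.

Over one 69-h interval, 69/26 ≈ 2.6538 half-lives elapse, leaving f ≈ 0.1589 of each dose.
Accumulation ratio R = 1/(1 − f) ≈ 1/0.8411 ≈ 1.1889.
Each bolus raises the concentration by D/Vd = 1707/156 ≈ 10.942 μg/mL.
Cmax,ss = C₀/(1 − f) ≈ 10.942/0.8411 ≈ 13.009 μg/mL.
Steady-state trough Cmin,ss = Cmax,ss·f ≈ 13.009 × 0.1589 ≈ 2.067 μg/mL.
Trough 2.1 μg/mL vs MEC 3 μg/mL: subtherapeutic.

2.1 μg/mL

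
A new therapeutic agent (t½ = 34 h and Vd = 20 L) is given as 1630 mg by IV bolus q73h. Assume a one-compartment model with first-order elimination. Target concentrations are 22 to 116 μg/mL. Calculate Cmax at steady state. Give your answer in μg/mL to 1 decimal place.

105.3 μg/mL

k = ln2/t½ = ln2/34 ≈ 0.020387 h⁻¹; fraction remaining f = e^(−kτ) = e^(−0.020387×73) ≈ 0.2258.
Accumulation ratio R = 1/(1 − f) ≈ 1/0.7742 ≈ 1.2917.
Each bolus raises the concentration by D/Vd = 1630/20 ≈ 81.500 μg/mL.
Steady-state peak Cmax,ss = C₀·R ≈ 81.500 × 1.2917 ≈ 105.274 μg/mL.
Peak 105.3 μg/mL vs MTC 116 μg/mL: below toxic threshold.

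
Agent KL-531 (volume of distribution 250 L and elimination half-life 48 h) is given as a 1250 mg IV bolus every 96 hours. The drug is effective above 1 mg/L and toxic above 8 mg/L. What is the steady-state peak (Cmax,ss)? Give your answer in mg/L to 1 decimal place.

The dosing interval is 2 half-lives, so f = 2^(−2) = 0.25.
At steady state, R = 1/(1 − 0.25) = 4/3.
Single-dose peak C₀ = D/Vd = 1250/250 = 5 mg/L.
Steady-state peak Cmax,ss = C₀·R = 5 × 4/3 ≈ 6.667 mg/L.
Peak 6.7 mg/L vs MTC 8 mg/L: below toxic threshold.

6.7 mg/L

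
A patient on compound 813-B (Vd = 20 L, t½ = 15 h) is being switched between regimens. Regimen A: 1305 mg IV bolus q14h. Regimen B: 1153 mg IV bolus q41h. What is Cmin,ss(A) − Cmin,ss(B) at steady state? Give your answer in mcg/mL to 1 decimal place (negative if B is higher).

Regimen A: f = (1/2)^(14/15) ≈ 0.5236; Cmin,ss = (1305/20)·f/(1−f) ≈ 71.715 mcg/mL.
Regimen B: f = (1/2)^(41/15) ≈ 0.1504; Cmin,ss = (1153/20)·f/(1−f) ≈ 10.205 mcg/mL.
Difference ≈ 71.715 − 10.205 ≈ 61.510 mcg/mL.

61.5 mcg/mL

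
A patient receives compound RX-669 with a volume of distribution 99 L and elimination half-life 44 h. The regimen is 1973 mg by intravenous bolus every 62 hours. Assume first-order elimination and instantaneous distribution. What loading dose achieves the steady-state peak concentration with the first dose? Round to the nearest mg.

f = (1/2)^(62/44) ≈ 0.376549; accumulation ratio R = 1/(1−f) ≈ 1.60398.
Loading dose to hit Cmax,ss on first dose: D_load = D_maint·R ≈ 1973 × 1.60398 ≈ 3164.65 mg.

3165 mg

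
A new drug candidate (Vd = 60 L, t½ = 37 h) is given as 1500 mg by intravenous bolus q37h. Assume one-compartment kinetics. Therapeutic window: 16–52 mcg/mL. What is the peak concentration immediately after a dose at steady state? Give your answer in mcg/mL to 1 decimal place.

50.0 mcg/mL

The dosing interval is 1 half-life, so f = 2^(−1) = 0.5.
Accumulation ratio R = 1/(1 − f) = 1/0.5 = 2/1.
Single-dose peak C₀ = D/Vd = 1500/60 = 25 mcg/mL.
Steady-state peak Cmax,ss = C₀·R = 25 × 2/1 ≈ 50.000 mcg/mL.
Peak 50.0 mcg/mL vs MTC 52 mcg/mL: below toxic threshold.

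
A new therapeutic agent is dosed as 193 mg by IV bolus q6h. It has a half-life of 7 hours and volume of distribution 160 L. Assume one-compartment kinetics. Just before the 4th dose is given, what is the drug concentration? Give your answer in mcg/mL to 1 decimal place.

f = (1/2)^(τ/t½) = (1/2)^(6/7) ≈ 0.5520.
C₀ = D/Vd = 193/160 ≈ 1.206 mcg/mL.
Before the 4th dose, 3 doses have been given. Superposition: Cmin = C₀·(f + f² + … + f^3).
≈ 1.206 × (0.5520 + 0.3047 + 0.1682) ≈ 1.206 × 1.0249 ≈ 1.236 mcg/mL.

1.2 mcg/mL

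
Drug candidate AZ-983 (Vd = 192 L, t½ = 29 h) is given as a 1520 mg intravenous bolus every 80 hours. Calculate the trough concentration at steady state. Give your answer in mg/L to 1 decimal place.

Over one 80-h interval, 80/29 ≈ 2.7586 half-lives elapse, leaving f ≈ 0.1478 of each dose.
Each bolus raises the concentration by D/Vd = 1520/192 ≈ 7.917 mg/L.
Steady-state trough Cmin,ss = C₀·f/(1−f) ≈ 7.917 × 0.1478/0.8522 ≈ 1.373 mg/L.

1.4 mg/L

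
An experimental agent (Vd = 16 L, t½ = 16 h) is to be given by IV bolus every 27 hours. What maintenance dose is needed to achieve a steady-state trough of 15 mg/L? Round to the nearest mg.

τ/t½ = 27/16 ≈ 1.6875, so f = (1/2)^(27/16) ≈ 0.310464.
Cmin,ss = (D/Vd)·f/(1−f), so D = Cmin,ss·Vd·(1−f)/f.
D = 15 × 16 × (1−f)/f ≈ 15 × 16 × 2.22099 ≈ 533.04 mg.

533 mg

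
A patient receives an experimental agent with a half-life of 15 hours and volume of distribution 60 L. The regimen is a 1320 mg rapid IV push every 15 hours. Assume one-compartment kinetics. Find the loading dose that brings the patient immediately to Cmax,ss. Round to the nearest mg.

f = (1/2)^(15/15) ≈ 0.500000; accumulation ratio R = 1/(1−f) ≈ 2.00000.
Loading dose to hit Cmax,ss on first dose: D_load = D_maint·R ≈ 1320 × 2.00000 ≈ 2640.00 mg.

2640 mg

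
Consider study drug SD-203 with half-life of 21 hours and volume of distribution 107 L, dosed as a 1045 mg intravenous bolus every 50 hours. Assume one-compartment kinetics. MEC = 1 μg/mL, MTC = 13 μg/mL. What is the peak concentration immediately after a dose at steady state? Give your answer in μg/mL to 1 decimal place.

Over one 50-h interval, 50/21 ≈ 2.381 half-lives elapse, leaving f ≈ 0.1920 of each dose.
At steady state, accumulation factor R = 1/(1 − e^(−kτ)) ≈ 1.2376.
Each bolus raises the concentration by D/Vd = 1045/107 ≈ 9.766 μg/mL.
Cmax,ss = C₀/(1 − f) ≈ 9.766/0.8080 ≈ 12.087 μg/mL.
Peak 12.1 μg/mL vs MTC 13 μg/mL: below toxic threshold.

12.1 μg/mL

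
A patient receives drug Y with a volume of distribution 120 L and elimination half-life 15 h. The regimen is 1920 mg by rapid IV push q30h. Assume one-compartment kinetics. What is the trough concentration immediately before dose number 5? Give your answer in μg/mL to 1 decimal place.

5.3 μg/mL

f = (1/2)^(τ/t½) = (1/2)^(30/15) ≈ 0.2500.
C₀ = D/Vd = 1920/120 ≈ 16.000 μg/mL.
Before the 5th dose, 4 doses have been given. Superposition: Cmin = C₀·(f + f² + … + f^4).
≈ 16.000 × (0.2500 + 0.0625 + 0.0156 + 0.0039) ≈ 16.000 × 0.3320 ≈ 5.312 μg/mL.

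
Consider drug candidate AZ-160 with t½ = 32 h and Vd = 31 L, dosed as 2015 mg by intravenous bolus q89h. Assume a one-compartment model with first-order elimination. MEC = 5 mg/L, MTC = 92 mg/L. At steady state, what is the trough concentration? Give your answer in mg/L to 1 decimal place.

k = ln2/t½ = ln2/32 ≈ 0.021661 h⁻¹; fraction remaining f = e^(−kτ) = e^(−0.021661×89) ≈ 0.1455.
At steady state, accumulation factor R = 1/(1 − e^(−kτ)) ≈ 1.1703.
Single-dose peak C₀ = D/Vd = 2015/31 ≈ 65.000 mg/L.
Steady-state peak Cmax,ss = C₀·R ≈ 65.000 × 1.1703 ≈ 76.069 mg/L.
Steady-state trough Cmin,ss = Cmax,ss·f ≈ 76.069 × 0.1455 ≈ 11.068 mg/L.
Trough 11.1 mg/L vs MEC 5 mg/L: adequate.

11.1 mg/L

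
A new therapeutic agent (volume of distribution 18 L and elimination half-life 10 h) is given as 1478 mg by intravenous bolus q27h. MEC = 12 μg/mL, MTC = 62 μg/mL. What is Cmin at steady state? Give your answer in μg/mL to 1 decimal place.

Over one 27-h interval, 27/10 ≈ 2.7 half-lives elapse, leaving f ≈ 0.1539 of each dose.
At steady state, accumulation factor R = 1/(1 − e^(−kτ)) ≈ 1.1819.
Single-dose peak C₀ = D/Vd = 1478/18 ≈ 82.111 μg/mL.
Cmax,ss = C₀/(1 − f) ≈ 82.111/0.8461 ≈ 97.046 μg/mL.
Steady-state trough Cmin,ss = Cmax,ss·f ≈ 97.046 × 0.1539 ≈ 14.935 μg/mL.
Trough 14.9 μg/mL vs MEC 12 μg/mL: adequate.

14.9 μg/mL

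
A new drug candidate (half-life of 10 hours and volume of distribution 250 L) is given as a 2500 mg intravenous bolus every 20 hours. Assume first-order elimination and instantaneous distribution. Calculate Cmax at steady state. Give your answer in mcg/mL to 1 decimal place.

The dosing interval is 2 half-lives, so f = 2^(−2) = 0.25.
Accumulation ratio R = 1/(1 − f) = 1/0.75 = 4/3.
Single-dose peak C₀ = D/Vd = 2500/250 = 10 mcg/mL.
Steady-state peak Cmax,ss = C₀·R = 10 × 4/3 ≈ 13.333 mcg/mL.

13.3 mcg/mL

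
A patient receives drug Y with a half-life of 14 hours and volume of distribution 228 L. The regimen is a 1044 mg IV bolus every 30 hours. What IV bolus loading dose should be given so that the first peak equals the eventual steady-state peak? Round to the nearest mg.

1350 mg

f = (1/2)^(30/14) ≈ 0.226431; accumulation ratio R = 1/(1−f) ≈ 1.29271.
Loading dose to hit Cmax,ss on first dose: D_load = D_maint·R ≈ 1044 × 1.29271 ≈ 1349.59 mg.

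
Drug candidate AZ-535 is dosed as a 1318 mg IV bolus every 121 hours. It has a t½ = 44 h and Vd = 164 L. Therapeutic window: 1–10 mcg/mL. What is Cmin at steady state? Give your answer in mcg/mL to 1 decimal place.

Over one 121-h interval, 121/44 ≈ 2.75 half-lives elapse, leaving f ≈ 0.1487 of each dose.
Accumulation ratio R = 1/(1 − f) ≈ 1/0.8513 ≈ 1.1747.
Each bolus raises the concentration by D/Vd = 1318/164 ≈ 8.037 mcg/mL.
Steady-state peak Cmax,ss = C₀·R ≈ 8.037 × 1.1747 ≈ 9.441 mcg/mL.
Steady-state trough Cmin,ss = Cmax,ss·f ≈ 9.441 × 0.1487 ≈ 1.404 mcg/mL.
Trough 1.4 mcg/mL vs MEC 1 mcg/mL: adequate.

1.4 mcg/mL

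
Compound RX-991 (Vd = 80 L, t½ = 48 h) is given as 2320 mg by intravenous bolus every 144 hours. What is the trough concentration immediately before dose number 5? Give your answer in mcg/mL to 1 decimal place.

4.1 mcg/mL

f = (1/2)^(τ/t½) = (1/2)^(144/48) ≈ 0.1250.
C₀ = D/Vd = 2320/80 ≈ 29.000 mcg/mL.
Before the 5th dose, 4 doses have been given. Superposition: Cmin = C₀·(f + f² + … + f^4).
≈ 29.000 × (0.1250 + 0.0156 + 0.0020 + 0.0002) ≈ 29.000 × 0.1428 ≈ 4.141 mcg/mL.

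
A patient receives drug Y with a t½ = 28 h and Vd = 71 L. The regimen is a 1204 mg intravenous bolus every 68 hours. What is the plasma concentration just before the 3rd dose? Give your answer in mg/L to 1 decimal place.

f = (1/2)^(τ/t½) = (1/2)^(68/28) ≈ 0.1857.
C₀ = D/Vd = 1204/71 ≈ 16.958 mg/L.
Before the 3rd dose, 2 doses have been given. Superposition: Cmin = C₀·(f + f²).
≈ 16.958 × (0.1857 + 0.0345) ≈ 16.958 × 0.2202 ≈ 3.734 mg/L.

3.7 mg/L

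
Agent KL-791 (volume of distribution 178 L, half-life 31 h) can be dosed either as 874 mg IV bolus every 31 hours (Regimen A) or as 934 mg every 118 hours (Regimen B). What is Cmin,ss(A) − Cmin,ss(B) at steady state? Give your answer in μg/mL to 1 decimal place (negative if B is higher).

Regimen A: f = (1/2)^(31/31) ≈ 0.5000; Cmin,ss = (874/178)·f/(1−f) ≈ 4.910 μg/mL.
Regimen B: f = (1/2)^(118/31) ≈ 0.0715; Cmin,ss = (934/178)·f/(1−f) ≈ 0.404 μg/mL.
Difference ≈ 4.910 − 0.404 ≈ 4.506 μg/mL.

4.5 μg/mL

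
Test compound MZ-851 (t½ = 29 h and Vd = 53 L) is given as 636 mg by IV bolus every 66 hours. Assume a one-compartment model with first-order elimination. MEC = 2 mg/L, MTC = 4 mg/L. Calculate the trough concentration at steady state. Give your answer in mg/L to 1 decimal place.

k = ln2/t½ = ln2/29 ≈ 0.023902 h⁻¹; fraction remaining f = e^(−kτ) = e^(−0.023902×66) ≈ 0.2065.
Accumulation ratio R = 1/(1 − f) ≈ 1/0.7935 ≈ 1.2602.
Each bolus raises the concentration by D/Vd = 636/53 ≈ 12.000 mg/L.
Cmax,ss = C₀/(1 − f) ≈ 12.000/0.7935 ≈ 15.123 mg/L.
One interval later, Cmin,ss = Cmax,ss·e^(−kτ) ≈ 15.123 × 0.2065 ≈ 3.123 mg/L.
Trough 3.1 mg/L vs MEC 2 mg/L: adequate.

3.1 mg/L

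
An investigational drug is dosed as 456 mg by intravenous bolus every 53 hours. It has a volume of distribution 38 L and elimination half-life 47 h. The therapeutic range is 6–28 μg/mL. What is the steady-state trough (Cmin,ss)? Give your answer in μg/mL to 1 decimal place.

10.1 μg/mL

Over one 53-h interval, 53/47 ≈ 1.1277 half-lives elapse, leaving f ≈ 0.4577 of each dose.
Each bolus raises the concentration by D/Vd = 456/38 ≈ 12.000 μg/mL.
Steady-state trough Cmin,ss = C₀·f/(1−f) ≈ 12.000 × 0.4577/0.5423 ≈ 10.128 μg/mL.
Trough 10.1 μg/mL vs MEC 6 μg/mL: adequate.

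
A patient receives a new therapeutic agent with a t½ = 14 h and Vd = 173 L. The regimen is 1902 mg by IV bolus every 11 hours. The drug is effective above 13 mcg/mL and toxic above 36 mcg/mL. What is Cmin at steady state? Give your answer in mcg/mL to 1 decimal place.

k = ln2/t½ = ln2/14 ≈ 0.049511 h⁻¹; fraction remaining f = e^(−kτ) = e^(−0.049511×11) ≈ 0.5801.
Each bolus raises the concentration by D/Vd = 1902/173 ≈ 10.994 mcg/mL.
Steady-state trough Cmin,ss = C₀·f/(1−f) ≈ 10.994 × 0.5801/0.4199 ≈ 15.188 mcg/mL.
Trough 15.2 mcg/mL vs MEC 13 mcg/mL: adequate.

15.2 mcg/mL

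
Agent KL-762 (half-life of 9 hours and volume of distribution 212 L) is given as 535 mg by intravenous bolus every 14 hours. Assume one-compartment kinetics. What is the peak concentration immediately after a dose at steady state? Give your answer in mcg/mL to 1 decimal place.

k = ln2/t½ = ln2/9 ≈ 0.077016 h⁻¹; fraction remaining f = e^(−kτ) = e^(−0.077016×14) ≈ 0.3402.
At steady state, accumulation factor R = 1/(1 − e^(−kτ)) ≈ 1.5156.
Each bolus raises the concentration by D/Vd = 535/212 ≈ 2.524 mcg/mL.
Cmax,ss = C₀/(1 − f) ≈ 2.524/0.6598 ≈ 3.825 mcg/mL.

3.8 mcg/mL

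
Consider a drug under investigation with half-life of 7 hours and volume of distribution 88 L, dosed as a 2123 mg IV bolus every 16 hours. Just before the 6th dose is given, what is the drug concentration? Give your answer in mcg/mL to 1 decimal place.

6.2 mcg/mL

f = (1/2)^(τ/t½) = (1/2)^(16/7) ≈ 0.2051.
C₀ = D/Vd = 2123/88 ≈ 24.125 mcg/mL.
Before the 6th dose, 5 doses have been given. Superposition: Cmin = C₀·(f + f² + … + f^5).
≈ 24.125 × (0.2051 + 0.0421 + 0.0086 + 0.0018 + 0.0004) ≈ 24.125 × 0.2580 ≈ 6.224 mcg/mL.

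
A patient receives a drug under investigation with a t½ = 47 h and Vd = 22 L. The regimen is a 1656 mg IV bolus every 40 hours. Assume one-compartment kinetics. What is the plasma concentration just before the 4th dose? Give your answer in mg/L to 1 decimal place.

f = (1/2)^(τ/t½) = (1/2)^(40/47) ≈ 0.5544.
C₀ = D/Vd = 1656/22 ≈ 75.273 mg/L.
Before the 4th dose, 3 doses have been given. Superposition: Cmin = C₀·(f + f² + … + f^3).
≈ 75.273 × (0.5544 + 0.3074 + 0.1704) ≈ 75.273 × 1.0322 ≈ 77.697 mg/L.

77.7 mg/L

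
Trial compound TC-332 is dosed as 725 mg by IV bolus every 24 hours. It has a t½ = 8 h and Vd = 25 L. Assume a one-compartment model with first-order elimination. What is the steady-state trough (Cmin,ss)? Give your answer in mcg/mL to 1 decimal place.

τ = 24 h = 3 half-lives, so f = (1/2)^3 = 0.125.
At steady state, R = 1/(1 − 0.125) = 8/7.
Single-dose peak C₀ = D/Vd = 725/25 = 29 mcg/mL.
Steady-state peak Cmax,ss = C₀·R = 29 × 8/7 ≈ 33.143 mcg/mL.
Steady-state trough Cmin,ss = Cmax,ss·f ≈ 33.143 × 0.125 ≈ 4.143 mcg/mL.

4.1 mcg/mL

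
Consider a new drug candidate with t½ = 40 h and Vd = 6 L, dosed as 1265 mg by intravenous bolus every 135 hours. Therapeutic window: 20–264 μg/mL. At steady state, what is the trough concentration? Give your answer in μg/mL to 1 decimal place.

k = ln2/t½ = ln2/40 ≈ 0.017329 h⁻¹; fraction remaining f = e^(−kτ) = e^(−0.017329×135) ≈ 0.0964.
Each bolus raises the concentration by D/Vd = 1265/6 ≈ 210.833 μg/mL.
Steady-state trough Cmin,ss = C₀·f/(1−f) ≈ 210.833 × 0.0964/0.9036 ≈ 22.493 μg/mL.
Trough 22.5 μg/mL vs MEC 20 μg/mL: adequate.

22.5 μg/mL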